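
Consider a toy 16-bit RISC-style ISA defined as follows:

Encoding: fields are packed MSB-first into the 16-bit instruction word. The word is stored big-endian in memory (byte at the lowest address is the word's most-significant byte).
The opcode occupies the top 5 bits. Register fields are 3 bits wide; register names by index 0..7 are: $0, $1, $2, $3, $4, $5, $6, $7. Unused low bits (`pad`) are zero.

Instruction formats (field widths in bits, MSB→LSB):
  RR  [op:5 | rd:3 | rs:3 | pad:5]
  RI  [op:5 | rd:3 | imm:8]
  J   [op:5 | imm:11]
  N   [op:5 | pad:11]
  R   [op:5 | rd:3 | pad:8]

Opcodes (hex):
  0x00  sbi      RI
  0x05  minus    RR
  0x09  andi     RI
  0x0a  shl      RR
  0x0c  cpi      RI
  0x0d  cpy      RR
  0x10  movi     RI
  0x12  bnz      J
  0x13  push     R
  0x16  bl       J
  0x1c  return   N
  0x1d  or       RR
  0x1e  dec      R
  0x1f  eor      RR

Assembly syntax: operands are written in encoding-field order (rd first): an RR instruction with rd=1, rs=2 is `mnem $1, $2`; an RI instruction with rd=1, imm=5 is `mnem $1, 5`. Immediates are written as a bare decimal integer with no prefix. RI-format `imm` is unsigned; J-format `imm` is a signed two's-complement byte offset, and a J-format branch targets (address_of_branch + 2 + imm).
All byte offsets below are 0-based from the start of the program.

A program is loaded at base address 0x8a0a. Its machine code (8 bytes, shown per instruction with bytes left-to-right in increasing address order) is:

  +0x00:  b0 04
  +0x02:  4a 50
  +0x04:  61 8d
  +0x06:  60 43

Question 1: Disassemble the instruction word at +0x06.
cpi $0, 67

off 0x06: read 60 43 as big → 0x6043
  top 5b → 0xc → cpi [RI]
  rd@[10:8]=0x0 ⇒ $0
  imm@[7:0]=0x43 ⇒ 67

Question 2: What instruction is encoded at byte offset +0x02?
[02] 4a 50 → 0x4a50
  op=0x4a50>>11=0x9 ⇒ andi (RI)
  rd: (w>>8)&0x7=0x2 → $2
  imm: (w>>0)&0xff=0x50 → 80

andi $2, 80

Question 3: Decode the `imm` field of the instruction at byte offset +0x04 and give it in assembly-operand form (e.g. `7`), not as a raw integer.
@+04  big-endian(61 8d) = 0x618d
  op=0x618d>>11=0xc ⇒ cpi (RI)
  rd: (w>>8)&0x7=0x1 → $1
  imm: (w>>0)&0xff=0x8d → 141

141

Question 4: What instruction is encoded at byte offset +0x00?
bl 4

[00] b0 04 → 0xb004
  op=0xb004>>11=0x16 ⇒ bl (J)
  [10:0] imm=4 = 4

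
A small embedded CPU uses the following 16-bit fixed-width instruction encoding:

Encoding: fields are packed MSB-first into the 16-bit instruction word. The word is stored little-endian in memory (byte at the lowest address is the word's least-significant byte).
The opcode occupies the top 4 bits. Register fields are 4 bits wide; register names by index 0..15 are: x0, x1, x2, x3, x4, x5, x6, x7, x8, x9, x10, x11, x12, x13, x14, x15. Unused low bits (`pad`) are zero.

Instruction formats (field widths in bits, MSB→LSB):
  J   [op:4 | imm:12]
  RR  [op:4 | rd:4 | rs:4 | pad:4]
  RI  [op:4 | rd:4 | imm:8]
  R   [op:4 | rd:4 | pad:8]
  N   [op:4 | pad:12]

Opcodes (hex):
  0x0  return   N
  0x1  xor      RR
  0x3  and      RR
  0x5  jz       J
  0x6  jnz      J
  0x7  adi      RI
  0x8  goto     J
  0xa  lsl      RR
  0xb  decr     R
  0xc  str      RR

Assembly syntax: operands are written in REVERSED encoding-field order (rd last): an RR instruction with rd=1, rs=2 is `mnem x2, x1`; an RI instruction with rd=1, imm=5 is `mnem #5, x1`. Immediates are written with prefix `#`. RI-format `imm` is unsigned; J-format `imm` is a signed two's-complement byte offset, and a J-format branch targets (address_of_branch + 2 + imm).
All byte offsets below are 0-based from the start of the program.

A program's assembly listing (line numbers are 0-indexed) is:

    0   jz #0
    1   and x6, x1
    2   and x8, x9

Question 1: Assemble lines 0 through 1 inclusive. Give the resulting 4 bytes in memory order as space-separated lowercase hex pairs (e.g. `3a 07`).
00 50 60 31

L0: jz op=0x5:4|imm=0:12 ⇒ 0x5000 ⇒ little 00 50
L1: and op=0x3:4|rd=1:4|rs=6:4|pad=0:4 ⇒ 0x3160 ⇒ little 60 31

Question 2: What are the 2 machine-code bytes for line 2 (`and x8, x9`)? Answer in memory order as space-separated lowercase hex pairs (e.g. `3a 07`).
80 39

L2: and op=0x3:4|rd=9:4|rs=8:4|pad=0:4 ⇒ 0x3980 ⇒ little 80 39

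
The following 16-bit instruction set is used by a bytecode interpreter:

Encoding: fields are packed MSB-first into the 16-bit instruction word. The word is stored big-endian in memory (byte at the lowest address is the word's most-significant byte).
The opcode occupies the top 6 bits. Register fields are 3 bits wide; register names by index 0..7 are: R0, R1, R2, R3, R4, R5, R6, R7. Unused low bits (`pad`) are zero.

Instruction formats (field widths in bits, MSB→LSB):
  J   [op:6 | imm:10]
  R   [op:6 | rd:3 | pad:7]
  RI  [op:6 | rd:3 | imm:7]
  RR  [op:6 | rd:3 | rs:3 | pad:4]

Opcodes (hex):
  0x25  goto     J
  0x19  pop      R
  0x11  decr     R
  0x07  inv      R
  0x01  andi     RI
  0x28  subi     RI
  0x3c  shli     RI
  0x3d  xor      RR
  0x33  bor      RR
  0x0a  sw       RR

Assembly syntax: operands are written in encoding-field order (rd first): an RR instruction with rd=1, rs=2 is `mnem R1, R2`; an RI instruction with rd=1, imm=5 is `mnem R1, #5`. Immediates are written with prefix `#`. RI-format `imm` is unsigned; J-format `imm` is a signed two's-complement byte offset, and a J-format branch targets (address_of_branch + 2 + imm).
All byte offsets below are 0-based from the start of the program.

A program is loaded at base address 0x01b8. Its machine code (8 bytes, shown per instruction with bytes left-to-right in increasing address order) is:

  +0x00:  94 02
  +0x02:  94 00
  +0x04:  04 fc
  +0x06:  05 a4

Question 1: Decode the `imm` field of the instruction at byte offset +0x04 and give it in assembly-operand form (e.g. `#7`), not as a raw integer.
[04] 04 fc → 0x04fc
  top 6b → 0x1 → andi [RI]
  rd: (w>>7)&0x7=0x1 → R1
  imm: (w>>0)&0x7f=0x7c → #124

#124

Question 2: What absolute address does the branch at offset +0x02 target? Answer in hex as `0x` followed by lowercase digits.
0x01bc

@+02  big-endian(94 00) = 0x9400
  opcode bits[15:10]=0x25: goto/J
  imm@[9:0]=0x0 ⇒ #0
  target = base 0x01b8 + off 0x02 + 2 + imm 0 = 0x01bc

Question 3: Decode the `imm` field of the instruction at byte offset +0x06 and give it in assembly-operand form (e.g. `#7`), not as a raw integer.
[06] 05 a4 → 0x05a4
  top 6b → 0x1 → andi [RI]
  rd@[9:7]=0x3 ⇒ R3
  imm@[6:0]=0x24 ⇒ #36

#36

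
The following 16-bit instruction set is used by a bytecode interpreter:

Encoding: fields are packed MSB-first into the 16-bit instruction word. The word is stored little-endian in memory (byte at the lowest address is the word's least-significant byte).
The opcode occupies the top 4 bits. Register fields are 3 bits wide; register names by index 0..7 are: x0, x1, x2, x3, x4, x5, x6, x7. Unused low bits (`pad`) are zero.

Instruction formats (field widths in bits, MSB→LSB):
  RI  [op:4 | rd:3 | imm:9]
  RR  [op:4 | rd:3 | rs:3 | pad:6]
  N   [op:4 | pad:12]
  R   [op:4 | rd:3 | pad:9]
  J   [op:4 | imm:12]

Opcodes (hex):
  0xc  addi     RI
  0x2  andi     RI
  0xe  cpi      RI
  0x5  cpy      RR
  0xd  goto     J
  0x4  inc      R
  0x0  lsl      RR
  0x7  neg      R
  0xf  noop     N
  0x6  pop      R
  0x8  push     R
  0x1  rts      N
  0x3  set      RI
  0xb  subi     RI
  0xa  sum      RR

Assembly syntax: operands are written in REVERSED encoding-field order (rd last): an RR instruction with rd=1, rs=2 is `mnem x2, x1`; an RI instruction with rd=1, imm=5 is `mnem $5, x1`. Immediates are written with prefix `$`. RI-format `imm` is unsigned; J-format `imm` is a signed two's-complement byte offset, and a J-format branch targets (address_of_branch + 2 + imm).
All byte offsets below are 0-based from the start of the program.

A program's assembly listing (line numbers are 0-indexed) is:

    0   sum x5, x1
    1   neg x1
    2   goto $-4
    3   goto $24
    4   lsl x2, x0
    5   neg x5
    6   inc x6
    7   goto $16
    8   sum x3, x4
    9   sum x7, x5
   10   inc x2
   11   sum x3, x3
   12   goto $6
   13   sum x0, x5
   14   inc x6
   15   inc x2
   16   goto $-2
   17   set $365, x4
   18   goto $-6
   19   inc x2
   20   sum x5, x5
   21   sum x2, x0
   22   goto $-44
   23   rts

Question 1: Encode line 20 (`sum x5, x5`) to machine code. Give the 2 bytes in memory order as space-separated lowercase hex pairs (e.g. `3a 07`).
20. sum fields op=0xa:4|rd=5:3|rs=5:3|pad=0:6 → word ab40h → 40 ab

40 ab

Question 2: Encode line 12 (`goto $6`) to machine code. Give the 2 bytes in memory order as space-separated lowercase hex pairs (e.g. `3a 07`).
06 d0

L12: goto op=0xd:4|imm=6:12 ⇒ 0xd006 ⇒ little 06 d0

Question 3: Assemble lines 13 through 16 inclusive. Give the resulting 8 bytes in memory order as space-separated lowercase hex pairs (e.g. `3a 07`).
line 13 (sum): pack op=0xa:4|rd=5:3|rs=0:3|pad=0:6 = 0xaa00; little→ 00 aa
line 14 (inc): pack op=0x4:4|rd=6:3|pad=0:9 = 0x4c00; little→ 00 4c
line 15 (inc): pack op=0x4:4|rd=2:3|pad=0:9 = 0x4400; little→ 00 44
line 16 (goto): pack op=0xd:4|imm=-2:12 = 0xdffe; little→ fe df

00 aa 00 4c 00 44 fe df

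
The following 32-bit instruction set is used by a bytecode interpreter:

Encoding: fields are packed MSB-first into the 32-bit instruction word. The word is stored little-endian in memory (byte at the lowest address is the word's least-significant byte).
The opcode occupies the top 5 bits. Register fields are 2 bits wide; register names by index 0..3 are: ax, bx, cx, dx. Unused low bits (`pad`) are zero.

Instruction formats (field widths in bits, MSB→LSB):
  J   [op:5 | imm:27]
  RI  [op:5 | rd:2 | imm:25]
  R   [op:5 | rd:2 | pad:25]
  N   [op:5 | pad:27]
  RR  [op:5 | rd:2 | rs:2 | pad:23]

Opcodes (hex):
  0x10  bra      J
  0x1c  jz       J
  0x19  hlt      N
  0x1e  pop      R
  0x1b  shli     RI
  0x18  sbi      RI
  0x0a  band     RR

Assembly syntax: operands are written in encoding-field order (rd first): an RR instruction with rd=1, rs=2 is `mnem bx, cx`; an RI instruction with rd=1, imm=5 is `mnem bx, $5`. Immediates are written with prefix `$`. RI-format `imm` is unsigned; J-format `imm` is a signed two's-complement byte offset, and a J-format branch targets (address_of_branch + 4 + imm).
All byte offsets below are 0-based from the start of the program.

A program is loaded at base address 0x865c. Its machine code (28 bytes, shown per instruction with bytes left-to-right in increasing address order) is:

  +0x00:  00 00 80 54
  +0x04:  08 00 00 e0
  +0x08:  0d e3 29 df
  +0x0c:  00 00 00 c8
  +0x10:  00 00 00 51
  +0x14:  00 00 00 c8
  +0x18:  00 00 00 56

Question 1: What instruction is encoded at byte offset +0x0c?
hlt

+0x0c: 00 00 00 c8 ⇒ word 0xc8000000 (little)
  op=0xc8000000>>27=0x19 ⇒ hlt (N)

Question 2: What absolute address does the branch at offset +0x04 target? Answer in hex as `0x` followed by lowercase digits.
0x866c

@+04  little-endian(08 00 00 e0) = 0xe0000008
  opcode bits[31:27]=0x1c: jz/J
  imm: (w>>0)&0x7ffffff=0x8 → $8
  target = base 0x865c + off 0x04 + 4 + imm 8 = 0x866c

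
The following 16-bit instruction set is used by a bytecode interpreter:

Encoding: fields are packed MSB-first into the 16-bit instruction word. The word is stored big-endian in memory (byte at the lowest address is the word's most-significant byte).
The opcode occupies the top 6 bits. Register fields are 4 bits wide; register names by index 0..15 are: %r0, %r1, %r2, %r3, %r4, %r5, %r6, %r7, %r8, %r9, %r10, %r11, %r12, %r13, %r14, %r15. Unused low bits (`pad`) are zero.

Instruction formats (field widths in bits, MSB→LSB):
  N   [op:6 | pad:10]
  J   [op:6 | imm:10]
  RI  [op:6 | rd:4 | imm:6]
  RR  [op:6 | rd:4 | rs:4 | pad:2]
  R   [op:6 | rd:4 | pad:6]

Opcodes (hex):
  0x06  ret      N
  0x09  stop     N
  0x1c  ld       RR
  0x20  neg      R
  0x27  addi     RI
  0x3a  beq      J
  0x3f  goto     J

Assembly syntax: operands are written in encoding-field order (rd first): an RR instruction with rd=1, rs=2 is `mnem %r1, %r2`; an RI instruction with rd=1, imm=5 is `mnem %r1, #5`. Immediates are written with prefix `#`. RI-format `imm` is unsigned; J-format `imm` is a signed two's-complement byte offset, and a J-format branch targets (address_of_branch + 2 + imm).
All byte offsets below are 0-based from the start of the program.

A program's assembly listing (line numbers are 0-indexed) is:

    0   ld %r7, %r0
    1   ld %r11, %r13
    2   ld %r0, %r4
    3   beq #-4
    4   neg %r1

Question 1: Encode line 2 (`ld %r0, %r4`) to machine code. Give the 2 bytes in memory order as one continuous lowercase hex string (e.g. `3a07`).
L2: ld op=0x1c:6|rd=0:4|rs=4:4|pad=0:2 ⇒ 0x7010 ⇒ big 70 10

7010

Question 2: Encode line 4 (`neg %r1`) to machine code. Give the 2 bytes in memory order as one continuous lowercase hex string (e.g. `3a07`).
L4: neg op=0x20:6|rd=1:4|pad=0:6 ⇒ 0x8040 ⇒ big 80 40

8040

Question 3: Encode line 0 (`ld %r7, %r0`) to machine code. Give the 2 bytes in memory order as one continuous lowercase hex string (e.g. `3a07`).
71c0

L0: ld op=0x1c:6|rd=7:4|rs=0:4|pad=0:2 ⇒ 0x71c0 ⇒ big 71 c0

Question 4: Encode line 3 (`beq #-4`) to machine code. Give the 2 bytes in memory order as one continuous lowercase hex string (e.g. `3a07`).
ebfc

line 3 (beq): pack op=0x3a:6|imm=-4:10 = 0xebfc; big→ eb fc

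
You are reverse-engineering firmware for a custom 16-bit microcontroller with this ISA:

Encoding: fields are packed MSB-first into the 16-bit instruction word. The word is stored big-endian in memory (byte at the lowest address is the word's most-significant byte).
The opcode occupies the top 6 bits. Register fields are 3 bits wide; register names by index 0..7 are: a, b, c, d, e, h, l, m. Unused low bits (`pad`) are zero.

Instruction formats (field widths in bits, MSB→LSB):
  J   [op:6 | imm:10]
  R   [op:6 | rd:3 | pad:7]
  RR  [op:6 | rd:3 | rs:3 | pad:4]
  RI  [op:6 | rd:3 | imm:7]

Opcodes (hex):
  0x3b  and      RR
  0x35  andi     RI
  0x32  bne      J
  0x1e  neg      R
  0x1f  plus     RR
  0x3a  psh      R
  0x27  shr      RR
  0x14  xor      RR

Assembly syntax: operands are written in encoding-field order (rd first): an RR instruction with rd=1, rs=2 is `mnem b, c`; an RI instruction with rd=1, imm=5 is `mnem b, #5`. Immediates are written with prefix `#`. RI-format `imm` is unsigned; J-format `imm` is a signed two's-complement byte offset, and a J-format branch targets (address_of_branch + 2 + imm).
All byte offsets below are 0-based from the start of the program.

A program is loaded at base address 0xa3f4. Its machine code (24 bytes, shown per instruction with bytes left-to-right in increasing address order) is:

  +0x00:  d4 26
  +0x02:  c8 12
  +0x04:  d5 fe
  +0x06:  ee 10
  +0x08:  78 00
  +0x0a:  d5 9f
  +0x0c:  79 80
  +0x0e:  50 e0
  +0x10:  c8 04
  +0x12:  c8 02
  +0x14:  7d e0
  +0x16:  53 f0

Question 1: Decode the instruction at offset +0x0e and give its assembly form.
@+0e  big-endian(50 e0) = 0x50e0
  opcode bits[15:10]=0x14: xor/RR
  [9:7] rd=1 = b
  [6:4] rs=6 = l

xor b, l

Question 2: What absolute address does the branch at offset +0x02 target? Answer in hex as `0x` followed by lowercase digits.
+0x02: c8 12 ⇒ word 0xc812 (big)
  op=0xc812>>10=0x32 ⇒ bne (J)
  imm@[9:0]=0x12 ⇒ #18
  target = base 0xa3f4 + off 0x02 + 2 + imm 18 = 0xa40a

0xa40a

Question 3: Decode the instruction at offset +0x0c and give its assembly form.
[0c] 79 80 → 0x7980
  top 6b → 0x1e → neg [R]
  rd: (w>>7)&0x7=0x3 → d

neg d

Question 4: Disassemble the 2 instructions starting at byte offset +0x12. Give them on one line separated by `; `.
bne #2; plus d, l

+0x12: c8 02 ⇒ word 0xc802 (big)
  top 6b → 0x32 → bne [J]
  [9:0] imm=2 = #2
+0x14: 7d e0 ⇒ word 0x7de0 (big)
  top 6b → 0x1f → plus [RR]
  [9:7] rd=3 = d
  [6:4] rs=6 = l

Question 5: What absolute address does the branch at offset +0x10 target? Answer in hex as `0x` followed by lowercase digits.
off 0x10: read c8 04 as big → 0xc804
  op=0xc804>>10=0x32 ⇒ bne (J)
  imm: (w>>0)&0x3ff=0x4 → #4
  target = base 0xa3f4 + off 0x10 + 2 + imm 4 = 0xa40a

0xa40a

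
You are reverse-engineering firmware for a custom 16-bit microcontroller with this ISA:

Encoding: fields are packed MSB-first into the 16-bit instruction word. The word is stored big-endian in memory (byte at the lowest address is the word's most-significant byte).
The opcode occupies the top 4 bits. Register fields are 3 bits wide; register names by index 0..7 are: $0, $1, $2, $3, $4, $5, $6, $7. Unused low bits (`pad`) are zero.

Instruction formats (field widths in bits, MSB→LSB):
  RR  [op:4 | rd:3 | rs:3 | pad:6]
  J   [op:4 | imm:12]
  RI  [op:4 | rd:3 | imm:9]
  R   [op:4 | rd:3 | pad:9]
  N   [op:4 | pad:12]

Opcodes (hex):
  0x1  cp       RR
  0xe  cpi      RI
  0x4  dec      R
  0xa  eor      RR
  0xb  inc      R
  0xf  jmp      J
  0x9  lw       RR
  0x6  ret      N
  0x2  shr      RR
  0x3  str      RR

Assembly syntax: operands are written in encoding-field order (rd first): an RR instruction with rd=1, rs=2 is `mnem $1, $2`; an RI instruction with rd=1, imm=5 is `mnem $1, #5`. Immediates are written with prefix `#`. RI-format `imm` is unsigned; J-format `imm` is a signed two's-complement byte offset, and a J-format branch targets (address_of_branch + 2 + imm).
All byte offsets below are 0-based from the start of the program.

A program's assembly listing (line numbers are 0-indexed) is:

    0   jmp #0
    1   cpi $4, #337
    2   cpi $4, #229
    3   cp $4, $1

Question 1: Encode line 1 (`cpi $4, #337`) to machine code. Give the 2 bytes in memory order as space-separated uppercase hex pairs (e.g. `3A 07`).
1. cpi fields op=0xe:4|rd=4:3|imm=337:9 → word e951h → e9 51

E9 51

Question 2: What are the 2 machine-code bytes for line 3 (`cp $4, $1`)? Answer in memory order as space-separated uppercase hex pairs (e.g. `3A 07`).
line 3 (cp): pack op=0x1:4|rd=4:3|rs=1:3|pad=0:6 = 0x1840; big→ 18 40

18 40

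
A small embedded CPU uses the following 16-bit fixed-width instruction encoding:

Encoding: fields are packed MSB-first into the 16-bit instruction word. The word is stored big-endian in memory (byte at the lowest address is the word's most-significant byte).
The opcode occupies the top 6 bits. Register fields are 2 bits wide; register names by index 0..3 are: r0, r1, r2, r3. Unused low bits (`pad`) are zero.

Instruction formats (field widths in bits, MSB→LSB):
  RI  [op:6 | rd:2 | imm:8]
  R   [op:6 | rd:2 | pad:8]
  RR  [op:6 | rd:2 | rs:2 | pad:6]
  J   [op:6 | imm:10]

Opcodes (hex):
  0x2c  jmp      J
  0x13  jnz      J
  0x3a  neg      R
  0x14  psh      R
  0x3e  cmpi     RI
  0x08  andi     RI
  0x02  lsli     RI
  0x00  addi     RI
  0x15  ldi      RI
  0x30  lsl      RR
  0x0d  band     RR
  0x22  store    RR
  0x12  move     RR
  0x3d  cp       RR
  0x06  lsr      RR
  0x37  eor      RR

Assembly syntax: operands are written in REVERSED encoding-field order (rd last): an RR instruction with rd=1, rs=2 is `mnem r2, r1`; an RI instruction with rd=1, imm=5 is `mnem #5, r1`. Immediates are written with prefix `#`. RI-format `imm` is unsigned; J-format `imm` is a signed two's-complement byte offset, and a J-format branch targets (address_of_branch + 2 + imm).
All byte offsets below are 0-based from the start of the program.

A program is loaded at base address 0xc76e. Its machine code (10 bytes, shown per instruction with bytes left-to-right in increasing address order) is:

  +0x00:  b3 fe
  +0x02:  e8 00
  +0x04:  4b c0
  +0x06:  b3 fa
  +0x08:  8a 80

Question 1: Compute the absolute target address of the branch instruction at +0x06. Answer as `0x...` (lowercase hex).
0xc770

[06] b3 fa → 0xb3fa
  opcode bits[15:10]=0x2c: jmp/J
  imm: (w>>0)&0x3ff=0x3fa (s10→-6) → #-6
  target = base 0xc76e + off 0x06 + 2 + imm -6 = 0xc770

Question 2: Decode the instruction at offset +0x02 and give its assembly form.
neg r0

@+02  big-endian(e8 00) = 0xe800
  top 6b → 0x3a → neg [R]
  rd@[9:8]=0x0 ⇒ r0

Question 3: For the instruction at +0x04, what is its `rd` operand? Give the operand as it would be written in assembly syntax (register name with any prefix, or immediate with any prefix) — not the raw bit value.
r3

[04] 4b c0 → 0x4bc0
  top 6b → 0x12 → move [RR]
  [9:8] rd=3 = r3
  [7:6] rs=3 = r3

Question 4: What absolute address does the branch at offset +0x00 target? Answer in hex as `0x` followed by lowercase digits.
[00] b3 fe → 0xb3fe
  op=0xb3fe>>10=0x2c ⇒ jmp (J)
  imm: (w>>0)&0x3ff=0x3fe (s10→-2) → #-2
  target = base 0xc76e + off 0x00 + 2 + imm -2 = 0xc76e

0xc76e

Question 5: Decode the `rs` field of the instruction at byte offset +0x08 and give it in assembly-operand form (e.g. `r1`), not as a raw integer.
r2

@+08  big-endian(8a 80) = 0x8a80
  op=0x8a80>>10=0x22 ⇒ store (RR)
  [9:8] rd=2 = r2
  [7:6] rs=2 = r2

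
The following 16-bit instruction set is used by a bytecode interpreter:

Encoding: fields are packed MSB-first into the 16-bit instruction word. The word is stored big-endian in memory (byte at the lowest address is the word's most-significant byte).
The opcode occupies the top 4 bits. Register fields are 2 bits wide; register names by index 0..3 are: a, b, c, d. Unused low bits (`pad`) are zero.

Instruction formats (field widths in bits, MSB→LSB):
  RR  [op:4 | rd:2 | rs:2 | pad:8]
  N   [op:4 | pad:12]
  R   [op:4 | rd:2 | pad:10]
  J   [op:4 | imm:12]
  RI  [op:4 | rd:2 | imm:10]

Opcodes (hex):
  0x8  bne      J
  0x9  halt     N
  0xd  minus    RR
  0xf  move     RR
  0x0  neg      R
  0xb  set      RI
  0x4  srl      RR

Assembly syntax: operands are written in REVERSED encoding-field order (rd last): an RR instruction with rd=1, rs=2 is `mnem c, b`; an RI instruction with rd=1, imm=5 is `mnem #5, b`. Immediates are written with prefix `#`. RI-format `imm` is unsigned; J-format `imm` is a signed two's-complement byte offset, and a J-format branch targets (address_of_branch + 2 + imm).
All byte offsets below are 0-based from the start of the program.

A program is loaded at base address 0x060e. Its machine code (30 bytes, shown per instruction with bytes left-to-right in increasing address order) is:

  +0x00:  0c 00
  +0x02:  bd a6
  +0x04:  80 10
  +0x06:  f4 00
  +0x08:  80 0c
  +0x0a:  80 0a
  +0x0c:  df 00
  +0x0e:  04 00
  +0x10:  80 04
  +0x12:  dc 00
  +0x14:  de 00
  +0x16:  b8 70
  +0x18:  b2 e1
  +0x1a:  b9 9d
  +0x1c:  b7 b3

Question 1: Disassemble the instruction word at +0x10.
off 0x10: read 80 04 as big → 0x8004
  top 4b → 0x8 → bne [J]
  imm@[11:0]=0x4 ⇒ #4

bne #4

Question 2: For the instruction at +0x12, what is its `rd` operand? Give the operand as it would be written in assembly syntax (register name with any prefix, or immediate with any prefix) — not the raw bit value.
d

[12] dc 00 → 0xdc00
  opcode bits[15:12]=0xd: minus/RR
  rd@[11:10]=0x3 ⇒ d
  rs@[9:8]=0x0 ⇒ a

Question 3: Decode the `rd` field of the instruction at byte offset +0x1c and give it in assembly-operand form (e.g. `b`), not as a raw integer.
b

[1c] b7 b3 → 0xb7b3
  top 4b → 0xb → set [RI]
  rd@[11:10]=0x1 ⇒ b
  imm@[9:0]=0x3b3 ⇒ #947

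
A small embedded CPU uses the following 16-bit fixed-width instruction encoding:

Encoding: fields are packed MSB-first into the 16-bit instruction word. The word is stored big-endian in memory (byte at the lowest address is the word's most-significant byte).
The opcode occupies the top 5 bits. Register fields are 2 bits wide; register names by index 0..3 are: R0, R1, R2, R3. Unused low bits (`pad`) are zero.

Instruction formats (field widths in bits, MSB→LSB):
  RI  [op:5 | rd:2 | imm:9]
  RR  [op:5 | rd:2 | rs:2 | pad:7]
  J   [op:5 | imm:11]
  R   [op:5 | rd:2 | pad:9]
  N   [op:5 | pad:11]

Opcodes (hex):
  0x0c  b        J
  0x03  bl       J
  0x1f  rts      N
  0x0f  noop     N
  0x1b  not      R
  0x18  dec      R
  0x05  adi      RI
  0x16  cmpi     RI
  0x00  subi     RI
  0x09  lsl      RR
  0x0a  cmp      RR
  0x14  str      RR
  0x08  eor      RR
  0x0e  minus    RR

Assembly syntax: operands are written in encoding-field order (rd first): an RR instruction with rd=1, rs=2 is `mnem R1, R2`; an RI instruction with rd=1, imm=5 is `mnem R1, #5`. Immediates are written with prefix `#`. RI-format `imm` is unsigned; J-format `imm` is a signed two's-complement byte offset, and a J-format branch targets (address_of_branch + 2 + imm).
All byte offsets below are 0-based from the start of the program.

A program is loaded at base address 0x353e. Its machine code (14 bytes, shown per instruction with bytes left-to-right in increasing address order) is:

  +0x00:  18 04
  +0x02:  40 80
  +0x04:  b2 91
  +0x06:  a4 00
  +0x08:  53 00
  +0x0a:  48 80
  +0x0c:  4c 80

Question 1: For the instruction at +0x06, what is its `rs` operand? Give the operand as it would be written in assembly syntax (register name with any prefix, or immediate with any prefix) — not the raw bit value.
R0

+0x06: a4 00 ⇒ word 0xa400 (big)
  opcode bits[15:11]=0x14: str/RR
  rd: (w>>9)&0x3=0x2 → R2
  rs: (w>>7)&0x3=0x0 → R0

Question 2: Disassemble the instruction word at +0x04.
+0x04: b2 91 ⇒ word 0xb291 (big)
  top 5b → 0x16 → cmpi [RI]
  rd: (w>>9)&0x3=0x1 → R1
  imm: (w>>0)&0x1ff=0x91 → #145

cmpi R1, #145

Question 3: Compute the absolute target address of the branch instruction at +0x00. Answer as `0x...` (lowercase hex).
0x3544

off 0x00: read 18 04 as big → 0x1804
  opcode bits[15:11]=0x3: bl/J
  imm@[10:0]=0x4 ⇒ #4
  target = base 0x353e + off 0x00 + 2 + imm 4 = 0x3544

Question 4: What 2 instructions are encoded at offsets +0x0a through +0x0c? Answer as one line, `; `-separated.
[0a] 48 80 → 0x4880
  op=0x4880>>11=0x9 ⇒ lsl (RR)
  [10:9] rd=0 = R0
  [8:7] rs=1 = R1
[0c] 4c 80 → 0x4c80
  op=0x4c80>>11=0x9 ⇒ lsl (RR)
  [10:9] rd=2 = R2
  [8:7] rs=1 = R1

lsl R0, R1; lsl R2, R1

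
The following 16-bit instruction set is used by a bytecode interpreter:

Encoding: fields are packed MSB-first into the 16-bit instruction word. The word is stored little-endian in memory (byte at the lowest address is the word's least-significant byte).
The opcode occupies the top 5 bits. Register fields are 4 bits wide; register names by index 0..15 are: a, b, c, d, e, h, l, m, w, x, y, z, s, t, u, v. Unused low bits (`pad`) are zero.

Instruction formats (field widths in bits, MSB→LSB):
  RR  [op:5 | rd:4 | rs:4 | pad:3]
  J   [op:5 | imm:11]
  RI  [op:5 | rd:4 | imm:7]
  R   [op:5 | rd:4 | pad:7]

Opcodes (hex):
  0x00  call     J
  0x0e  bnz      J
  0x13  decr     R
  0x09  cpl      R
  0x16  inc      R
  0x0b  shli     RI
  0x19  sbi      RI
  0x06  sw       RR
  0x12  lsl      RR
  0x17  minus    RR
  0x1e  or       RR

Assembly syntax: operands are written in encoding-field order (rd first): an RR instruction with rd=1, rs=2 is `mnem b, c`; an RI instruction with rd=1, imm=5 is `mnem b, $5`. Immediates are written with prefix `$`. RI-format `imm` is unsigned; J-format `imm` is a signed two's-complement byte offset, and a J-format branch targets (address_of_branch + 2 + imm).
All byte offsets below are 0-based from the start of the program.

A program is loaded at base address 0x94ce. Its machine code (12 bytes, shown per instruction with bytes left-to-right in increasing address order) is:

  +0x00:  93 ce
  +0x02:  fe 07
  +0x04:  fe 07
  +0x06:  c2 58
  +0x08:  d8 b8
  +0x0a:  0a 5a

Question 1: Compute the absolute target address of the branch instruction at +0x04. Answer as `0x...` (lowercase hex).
0x94d2

[04] fe 07 → 0x07fe
  opcode bits[15:11]=0x0: call/J
  imm@[10:0]=0x7fe (s11→-2) ⇒ $-2
  target = base 0x94ce + off 0x04 + 2 + imm -2 = 0x94d2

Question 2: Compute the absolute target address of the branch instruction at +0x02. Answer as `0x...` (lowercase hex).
0x94d0

+0x02: fe 07 ⇒ word 0x07fe (little)
  top 5b → 0x0 → call [J]
  imm@[10:0]=0x7fe (s11→-2) ⇒ $-2
  target = base 0x94ce + off 0x02 + 2 + imm -2 = 0x94d0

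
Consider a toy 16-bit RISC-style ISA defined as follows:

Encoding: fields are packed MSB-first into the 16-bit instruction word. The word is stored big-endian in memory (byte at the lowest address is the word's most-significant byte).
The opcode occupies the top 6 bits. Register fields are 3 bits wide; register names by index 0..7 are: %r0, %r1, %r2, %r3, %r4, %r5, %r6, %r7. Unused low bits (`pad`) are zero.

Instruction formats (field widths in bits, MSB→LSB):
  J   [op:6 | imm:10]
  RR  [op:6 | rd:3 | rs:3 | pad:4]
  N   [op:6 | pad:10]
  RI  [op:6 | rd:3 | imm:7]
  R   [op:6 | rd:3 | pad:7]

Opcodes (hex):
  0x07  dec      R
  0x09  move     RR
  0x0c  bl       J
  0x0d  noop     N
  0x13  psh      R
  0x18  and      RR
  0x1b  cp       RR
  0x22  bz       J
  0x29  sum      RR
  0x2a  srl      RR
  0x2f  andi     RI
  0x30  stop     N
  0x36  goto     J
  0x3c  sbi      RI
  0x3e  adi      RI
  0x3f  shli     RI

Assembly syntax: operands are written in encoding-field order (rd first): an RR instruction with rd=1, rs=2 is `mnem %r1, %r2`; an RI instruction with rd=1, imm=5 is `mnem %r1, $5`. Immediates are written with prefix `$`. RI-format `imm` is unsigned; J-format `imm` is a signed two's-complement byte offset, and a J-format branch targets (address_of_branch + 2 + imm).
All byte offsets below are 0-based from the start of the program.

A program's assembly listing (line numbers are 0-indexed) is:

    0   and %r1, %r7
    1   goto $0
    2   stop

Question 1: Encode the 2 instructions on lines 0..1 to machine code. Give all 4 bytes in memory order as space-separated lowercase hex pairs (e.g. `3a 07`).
line 0 (and): pack op=0x18:6|rd=1:3|rs=7:3|pad=0:4 = 0x60f0; big→ 60 f0
line 1 (goto): pack op=0x36:6|imm=0:10 = 0xd800; big→ d8 00

60 f0 d8 00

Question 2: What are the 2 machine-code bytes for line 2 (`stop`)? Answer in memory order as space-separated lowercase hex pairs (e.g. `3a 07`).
line 2 (stop): pack op=0x30:6|pad=0:10 = 0xc000; big→ c0 00

c0 00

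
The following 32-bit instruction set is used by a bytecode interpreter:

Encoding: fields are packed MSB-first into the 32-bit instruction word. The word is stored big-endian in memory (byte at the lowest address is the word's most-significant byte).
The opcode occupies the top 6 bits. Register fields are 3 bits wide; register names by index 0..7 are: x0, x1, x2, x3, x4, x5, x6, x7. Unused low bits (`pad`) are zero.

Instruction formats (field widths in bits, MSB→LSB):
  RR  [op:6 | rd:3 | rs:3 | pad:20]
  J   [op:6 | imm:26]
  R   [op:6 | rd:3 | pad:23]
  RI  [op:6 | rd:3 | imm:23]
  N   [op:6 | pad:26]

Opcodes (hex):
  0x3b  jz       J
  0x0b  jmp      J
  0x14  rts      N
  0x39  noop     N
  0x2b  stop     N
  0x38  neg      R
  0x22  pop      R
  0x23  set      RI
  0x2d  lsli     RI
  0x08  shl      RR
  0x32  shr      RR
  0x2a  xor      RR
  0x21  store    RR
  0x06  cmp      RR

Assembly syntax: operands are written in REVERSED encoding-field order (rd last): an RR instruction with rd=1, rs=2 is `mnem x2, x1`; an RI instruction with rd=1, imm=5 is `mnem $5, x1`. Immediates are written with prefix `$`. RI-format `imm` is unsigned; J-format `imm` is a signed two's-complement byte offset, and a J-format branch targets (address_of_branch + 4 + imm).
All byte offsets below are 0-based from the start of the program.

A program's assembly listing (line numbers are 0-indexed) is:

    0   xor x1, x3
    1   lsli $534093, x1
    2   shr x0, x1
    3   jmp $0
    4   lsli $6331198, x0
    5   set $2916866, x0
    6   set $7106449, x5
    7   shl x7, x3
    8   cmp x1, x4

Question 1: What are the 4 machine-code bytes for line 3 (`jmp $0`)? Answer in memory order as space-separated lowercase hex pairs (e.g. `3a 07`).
line 3 (jmp): pack op=0xb:6|imm=0:26 = 0x2c000000; big→ 2c 00 00 00

2c 00 00 00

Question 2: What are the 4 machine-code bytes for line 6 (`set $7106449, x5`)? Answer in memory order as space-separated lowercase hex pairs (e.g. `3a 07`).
6. set fields op=0x23:6|rd=5:3|imm=7106449:23 → word 8eec6f91h → 8e ec 6f 91

8e ec 6f 91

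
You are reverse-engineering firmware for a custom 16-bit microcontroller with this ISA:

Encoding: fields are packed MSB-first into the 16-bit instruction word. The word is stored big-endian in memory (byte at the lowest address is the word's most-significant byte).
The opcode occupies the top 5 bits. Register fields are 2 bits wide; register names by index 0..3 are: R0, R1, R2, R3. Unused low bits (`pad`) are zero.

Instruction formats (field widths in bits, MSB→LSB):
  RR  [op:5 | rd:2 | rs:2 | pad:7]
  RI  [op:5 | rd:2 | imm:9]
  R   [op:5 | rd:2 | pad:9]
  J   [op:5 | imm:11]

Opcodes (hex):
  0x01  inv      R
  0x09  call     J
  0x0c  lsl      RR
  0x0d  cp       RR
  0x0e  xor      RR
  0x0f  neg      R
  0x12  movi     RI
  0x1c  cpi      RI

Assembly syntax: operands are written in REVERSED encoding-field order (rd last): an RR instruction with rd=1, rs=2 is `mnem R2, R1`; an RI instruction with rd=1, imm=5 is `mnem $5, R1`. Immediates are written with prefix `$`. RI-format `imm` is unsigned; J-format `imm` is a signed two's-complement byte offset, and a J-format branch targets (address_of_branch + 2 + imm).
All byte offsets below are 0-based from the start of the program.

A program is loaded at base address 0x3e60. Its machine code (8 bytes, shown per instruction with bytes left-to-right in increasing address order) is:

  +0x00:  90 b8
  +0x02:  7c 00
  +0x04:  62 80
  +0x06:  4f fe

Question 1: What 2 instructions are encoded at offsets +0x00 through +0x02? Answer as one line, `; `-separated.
movi $184, R0; neg R2

off 0x00: read 90 b8 as big → 0x90b8
  opcode bits[15:11]=0x12: movi/RI
  rd: (w>>9)&0x3=0x0 → R0
  imm: (w>>0)&0x1ff=0xb8 → $184
off 0x02: read 7c 00 as big → 0x7c00
  opcode bits[15:11]=0xf: neg/R
  rd: (w>>9)&0x3=0x2 → R2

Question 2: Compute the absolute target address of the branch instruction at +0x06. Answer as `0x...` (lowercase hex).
+0x06: 4f fe ⇒ word 0x4ffe (big)
  top 5b → 0x9 → call [J]
  imm@[10:0]=0x7fe (s11→-2) ⇒ $-2
  target = base 0x3e60 + off 0x06 + 2 + imm -2 = 0x3e66

0x3e66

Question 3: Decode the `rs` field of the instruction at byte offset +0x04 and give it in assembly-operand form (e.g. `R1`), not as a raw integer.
R1

[04] 62 80 → 0x6280
  top 5b → 0xc → lsl [RR]
  [10:9] rd=1 = R1
  [8:7] rs=1 = R1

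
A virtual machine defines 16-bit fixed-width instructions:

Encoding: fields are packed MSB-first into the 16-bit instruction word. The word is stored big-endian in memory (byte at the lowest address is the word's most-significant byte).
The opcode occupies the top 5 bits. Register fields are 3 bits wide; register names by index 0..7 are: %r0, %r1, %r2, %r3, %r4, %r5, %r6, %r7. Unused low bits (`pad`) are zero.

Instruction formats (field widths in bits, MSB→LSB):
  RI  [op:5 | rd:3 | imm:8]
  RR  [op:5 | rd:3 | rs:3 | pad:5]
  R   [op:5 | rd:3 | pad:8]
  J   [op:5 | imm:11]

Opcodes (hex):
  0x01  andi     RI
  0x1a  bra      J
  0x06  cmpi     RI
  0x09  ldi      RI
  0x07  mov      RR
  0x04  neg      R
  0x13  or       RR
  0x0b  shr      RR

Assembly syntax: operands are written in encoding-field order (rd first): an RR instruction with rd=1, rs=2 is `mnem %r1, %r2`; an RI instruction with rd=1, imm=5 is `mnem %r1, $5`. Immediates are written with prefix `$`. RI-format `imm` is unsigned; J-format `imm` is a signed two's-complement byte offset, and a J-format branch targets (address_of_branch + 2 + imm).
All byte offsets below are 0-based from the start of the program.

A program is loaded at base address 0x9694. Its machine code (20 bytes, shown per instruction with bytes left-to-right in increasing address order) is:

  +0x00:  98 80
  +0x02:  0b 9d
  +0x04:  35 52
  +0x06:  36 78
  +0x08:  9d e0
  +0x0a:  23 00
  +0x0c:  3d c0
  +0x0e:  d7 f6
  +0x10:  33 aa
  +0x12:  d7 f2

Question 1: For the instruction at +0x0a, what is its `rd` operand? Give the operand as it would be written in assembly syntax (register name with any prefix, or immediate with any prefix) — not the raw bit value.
off 0x0a: read 23 00 as big → 0x2300
  top 5b → 0x4 → neg [R]
  rd: (w>>8)&0x7=0x3 → %r3

%r3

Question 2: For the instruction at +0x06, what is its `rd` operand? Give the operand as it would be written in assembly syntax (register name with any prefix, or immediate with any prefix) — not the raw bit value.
@+06  big-endian(36 78) = 0x3678
  op=0x3678>>11=0x6 ⇒ cmpi (RI)
  [10:8] rd=6 = %r6
  [7:0] imm=120 = $120

%r6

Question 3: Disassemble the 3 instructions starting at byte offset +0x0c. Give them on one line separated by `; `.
mov %r5, %r6; bra $-10; cmpi %r3, $170

off 0x0c: read 3d c0 as big → 0x3dc0
  op=0x3dc0>>11=0x7 ⇒ mov (RR)
  [10:8] rd=5 = %r5
  [7:5] rs=6 = %r6
off 0x0e: read d7 f6 as big → 0xd7f6
  op=0xd7f6>>11=0x1a ⇒ bra (J)
  [10:0] imm=2038 (s11→-10) = $-10
off 0x10: read 33 aa as big → 0x33aa
  op=0x33aa>>11=0x6 ⇒ cmpi (RI)
  [10:8] rd=3 = %r3
  [7:0] imm=170 = $170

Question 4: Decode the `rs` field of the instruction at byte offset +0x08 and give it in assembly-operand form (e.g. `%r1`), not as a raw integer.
off 0x08: read 9d e0 as big → 0x9de0
  op=0x9de0>>11=0x13 ⇒ or (RR)
  rd@[10:8]=0x5 ⇒ %r5
  rs@[7:5]=0x7 ⇒ %r7

%r7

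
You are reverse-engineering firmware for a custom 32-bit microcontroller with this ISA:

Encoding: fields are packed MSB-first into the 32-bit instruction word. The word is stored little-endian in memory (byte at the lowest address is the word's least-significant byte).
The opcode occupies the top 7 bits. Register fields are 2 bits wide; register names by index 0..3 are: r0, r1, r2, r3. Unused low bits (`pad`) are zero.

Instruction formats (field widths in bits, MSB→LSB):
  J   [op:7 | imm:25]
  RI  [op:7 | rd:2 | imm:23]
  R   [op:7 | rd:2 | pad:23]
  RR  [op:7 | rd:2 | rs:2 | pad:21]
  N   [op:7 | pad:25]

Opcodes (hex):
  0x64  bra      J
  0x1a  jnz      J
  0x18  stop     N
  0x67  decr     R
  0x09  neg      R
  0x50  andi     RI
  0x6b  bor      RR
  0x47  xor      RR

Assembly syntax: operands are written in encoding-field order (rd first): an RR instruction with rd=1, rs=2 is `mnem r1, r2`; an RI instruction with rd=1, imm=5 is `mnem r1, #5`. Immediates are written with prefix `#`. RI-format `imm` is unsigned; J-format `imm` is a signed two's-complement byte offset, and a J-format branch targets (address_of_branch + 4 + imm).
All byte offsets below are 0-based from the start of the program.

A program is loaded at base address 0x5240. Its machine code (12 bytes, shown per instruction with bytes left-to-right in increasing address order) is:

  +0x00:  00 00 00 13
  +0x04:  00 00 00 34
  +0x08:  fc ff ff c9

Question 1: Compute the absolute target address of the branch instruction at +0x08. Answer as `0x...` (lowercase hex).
+0x08: fc ff ff c9 ⇒ word 0xc9fffffc (little)
  opcode bits[31:25]=0x64: bra/J
  imm@[24:0]=0x1fffffc (s25→-4) ⇒ #-4
  target = base 0x5240 + off 0x08 + 4 + imm -4 = 0x5248

0x5248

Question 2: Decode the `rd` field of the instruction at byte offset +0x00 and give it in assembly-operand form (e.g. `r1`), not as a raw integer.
r2

off 0x00: read 00 00 00 13 as little → 0x13000000
  op=0x13000000>>25=0x9 ⇒ neg (R)
  rd: (w>>23)&0x3=0x2 → r2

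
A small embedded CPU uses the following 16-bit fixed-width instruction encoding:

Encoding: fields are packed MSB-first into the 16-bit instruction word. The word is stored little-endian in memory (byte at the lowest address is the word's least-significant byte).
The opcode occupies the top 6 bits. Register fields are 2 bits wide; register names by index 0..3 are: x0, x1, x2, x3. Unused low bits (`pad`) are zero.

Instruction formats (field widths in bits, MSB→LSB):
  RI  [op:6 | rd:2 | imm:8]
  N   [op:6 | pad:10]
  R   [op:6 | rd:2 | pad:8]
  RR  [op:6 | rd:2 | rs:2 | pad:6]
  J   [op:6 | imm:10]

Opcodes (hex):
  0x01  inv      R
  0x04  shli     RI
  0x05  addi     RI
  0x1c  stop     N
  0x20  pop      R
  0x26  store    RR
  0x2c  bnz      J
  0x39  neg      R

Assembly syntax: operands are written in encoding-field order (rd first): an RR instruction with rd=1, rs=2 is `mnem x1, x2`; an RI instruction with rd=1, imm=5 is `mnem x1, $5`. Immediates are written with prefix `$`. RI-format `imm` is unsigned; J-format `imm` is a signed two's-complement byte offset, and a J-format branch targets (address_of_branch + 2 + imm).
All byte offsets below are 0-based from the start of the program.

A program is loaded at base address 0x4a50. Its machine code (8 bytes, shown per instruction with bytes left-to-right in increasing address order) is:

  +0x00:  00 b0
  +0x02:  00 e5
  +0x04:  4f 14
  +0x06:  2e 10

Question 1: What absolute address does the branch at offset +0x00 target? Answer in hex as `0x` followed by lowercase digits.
0x4a52

@+00  little-endian(00 b0) = 0xb000
  top 6b → 0x2c → bnz [J]
  imm@[9:0]=0x0 ⇒ $0
  target = base 0x4a50 + off 0x00 + 2 + imm 0 = 0x4a52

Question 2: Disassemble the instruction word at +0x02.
off 0x02: read 00 e5 as little → 0xe500
  opcode bits[15:10]=0x39: neg/R
  rd@[9:8]=0x1 ⇒ x1

neg x1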